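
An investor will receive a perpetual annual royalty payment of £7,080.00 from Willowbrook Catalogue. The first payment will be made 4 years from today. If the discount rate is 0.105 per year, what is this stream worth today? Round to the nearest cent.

£49975.50

Value at end of year 3: C / r = £7,080.00 / 0.105 = £67,428.5714
Discount to today: PV = £67,428.5714 / (1 + 0.105)^3 = £67,428.5714 / 1.349233 = £49,975.50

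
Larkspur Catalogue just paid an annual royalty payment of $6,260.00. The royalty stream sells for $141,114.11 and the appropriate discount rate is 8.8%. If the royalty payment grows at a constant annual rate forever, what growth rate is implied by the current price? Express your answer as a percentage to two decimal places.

P = D₀(1+g)/(r−g) ⇒ P(r−g) = D₀(1+g) ⇒ g(P+D₀) = P·r − D₀
g = (P·r − D₀)/(P + D₀) = ($141,114.11×0.088 − $6,260.00) / ($141,114.11 + $6,260.00) = 0.041785

4.18%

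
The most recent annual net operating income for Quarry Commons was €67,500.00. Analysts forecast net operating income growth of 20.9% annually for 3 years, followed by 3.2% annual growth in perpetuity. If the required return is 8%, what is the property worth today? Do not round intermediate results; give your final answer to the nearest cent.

D_1 = 81607.50000
D_2 = 98663.46750
D_3 = 119284.13221
Terminal value at year 3: TV = D_3×(1+g_2)/(r−g_2) = 123101.22444/0.048 = 2564608.84246
P_0 = D_1/(1+r)^1 + D_2/(1+r)^2 + D_3/(1+r)^3 + TV/(1+r)^3
    = 75562.50000 + 84588.02083 + 94691.58999 + 2035869.18475 = 2290711.29557

€2290711.30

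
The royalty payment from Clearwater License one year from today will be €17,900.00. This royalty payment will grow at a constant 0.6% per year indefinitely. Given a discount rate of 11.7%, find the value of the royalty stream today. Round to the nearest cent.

€161261.26

Growing perpetuity: P = D₁ / (r − g) = €17,900.0000 / (0.117 − 0.006) = €161,261.26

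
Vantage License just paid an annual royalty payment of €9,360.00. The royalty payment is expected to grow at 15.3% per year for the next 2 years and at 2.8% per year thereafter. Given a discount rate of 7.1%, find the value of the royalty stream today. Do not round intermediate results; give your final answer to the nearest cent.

D_1 = 10792.08000
D_2 = 12443.26824
Terminal value at year 2: TV = D_2×(1+g_2)/(r−g_2) = 12791.67975/0.043 = 297480.92444
P_0 = D_1/(1+r)^1 + D_2/(1+r)^2 + TV/(1+r)^2
    = 10076.63866 + 10848.14600 + 259346.37422 = 280271.15888

€280271.16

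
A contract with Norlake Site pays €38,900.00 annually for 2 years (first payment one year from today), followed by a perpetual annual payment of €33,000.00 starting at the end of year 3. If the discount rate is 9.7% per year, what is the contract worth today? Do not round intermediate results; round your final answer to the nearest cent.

€350487.23

PV of 2-year annuity: €38,900.00 × [1 − (1+0.097)^−2] / 0.097 = 67785.18359
Perpetuity value at year 2: €33,000.00 / 0.097 = 340206.18557
PV of perpetuity: 340206.18557 / (1+0.097)^2 = 282702.04525
Total PV = 67785.18359 + 282702.04525 = 350487.22884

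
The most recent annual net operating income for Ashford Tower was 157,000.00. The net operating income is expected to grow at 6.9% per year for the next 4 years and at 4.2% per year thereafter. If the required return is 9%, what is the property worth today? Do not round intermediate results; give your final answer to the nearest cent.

D_1 = 167833.00000
D_2 = 179413.47700
D_3 = 191793.00691
D_4 = 205026.72439
Terminal value at year 4: TV = D_4×(1+g_2)/(r−g_2) = 213637.84681/0.048 = 4450788.47530
P_0 = D_1/(1+r)^1 + D_2/(1+r)^2 + D_3/(1+r)^3 + D_4/(1+r)^4 + TV/(1+r)^4
    = 153975.22936 + 151008.73411 + 148099.39153 + 145246.10050 + 3153050.76502 = 3751380.22052

3751380.22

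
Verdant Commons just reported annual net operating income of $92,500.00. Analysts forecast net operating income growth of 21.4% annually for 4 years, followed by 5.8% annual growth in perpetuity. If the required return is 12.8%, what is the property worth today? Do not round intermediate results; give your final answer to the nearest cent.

$2321826.60

D_1 = 112295.00000
D_2 = 136326.13000
D_3 = 165499.92182
D_4 = 200916.90509
Terminal value at year 4: TV = D_4×(1+g_2)/(r−g_2) = 212570.08558/0.07 = 3036715.50835
P_0 = D_1/(1+r)^1 + D_2/(1+r)^2 + D_3/(1+r)^3 + D_4/(1+r)^4 + TV/(1+r)^4
    = 99552.30496 + 107142.28566 + 115310.93510 + 124102.37164 + 1875718.70282 = 2321826.60019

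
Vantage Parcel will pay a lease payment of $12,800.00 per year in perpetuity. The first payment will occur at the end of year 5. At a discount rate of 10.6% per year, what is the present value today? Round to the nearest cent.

$80701.87

Value at end of year 4: C / r = $12,800.00 / 0.106 = $120,754.7170
Discount to today: PV = $120,754.7170 / (1 + 0.106)^4 = $120,754.7170 / 1.496306 = $80,701.87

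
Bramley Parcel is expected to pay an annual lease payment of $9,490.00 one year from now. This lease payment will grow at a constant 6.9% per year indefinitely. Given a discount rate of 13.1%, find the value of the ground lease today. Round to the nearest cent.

$153064.52

Growing perpetuity: P = D₁ / (r − g) = $9,490.0000 / (0.131 − 0.069) = $153,064.52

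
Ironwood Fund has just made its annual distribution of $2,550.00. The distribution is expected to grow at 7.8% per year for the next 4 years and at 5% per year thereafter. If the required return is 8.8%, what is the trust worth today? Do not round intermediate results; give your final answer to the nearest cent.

D_1 = 2748.90000
D_2 = 2963.31420
D_3 = 3194.45271
D_4 = 3443.62002
Terminal value at year 4: TV = D_4×(1+g_2)/(r−g_2) = 3615.80102/0.038 = 95152.65841
P_0 = D_1/(1+r)^1 + D_2/(1+r)^2 + D_3/(1+r)^3 + D_4/(1+r)^4 + TV/(1+r)^4
    = 2526.56250 + 2503.34042 + 2480.33177 + 2457.53461 + 67905.56153 = 77873.33083

$77873.33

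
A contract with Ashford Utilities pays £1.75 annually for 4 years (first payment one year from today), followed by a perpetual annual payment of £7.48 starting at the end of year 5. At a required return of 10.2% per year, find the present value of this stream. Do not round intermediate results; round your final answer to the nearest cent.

PV of 4-year annuity: £1.75 × [1 − (1+0.102)^−4] / 0.102 = 5.52333
Perpetuity value at year 4: £7.48 / 0.102 = 73.33333
PV of perpetuity: 73.33333 / (1+0.102)^4 = 49.72503
Total PV = 5.52333 + 49.72503 = 55.24836

£55.25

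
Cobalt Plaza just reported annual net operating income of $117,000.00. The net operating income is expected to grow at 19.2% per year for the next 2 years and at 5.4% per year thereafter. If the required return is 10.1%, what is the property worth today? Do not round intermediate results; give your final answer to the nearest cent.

$3339244.71

D_1 = 139464.00000
D_2 = 166241.08800
Terminal value at year 2: TV = D_2×(1+g_2)/(r−g_2) = 175218.10675/0.047 = 3728044.82451
P_0 = D_1/(1+r)^1 + D_2/(1+r)^2 + TV/(1+r)^2
    = 126670.29973 + 137139.87037 + 3075434.53974 = 3339244.70984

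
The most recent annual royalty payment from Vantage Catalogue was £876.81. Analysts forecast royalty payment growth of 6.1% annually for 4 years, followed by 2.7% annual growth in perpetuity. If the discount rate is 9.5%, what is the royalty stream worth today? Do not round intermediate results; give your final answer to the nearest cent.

£14916.03

D_1 = 930.29541
D_2 = 987.04343
D_3 = 1047.25308
D_4 = 1111.13552
Terminal value at year 4: TV = D_4×(1+g_2)/(r−g_2) = 1141.13618/0.068 = 16781.41435
P_0 = D_1/(1+r)^1 + D_2/(1+r)^2 + D_3/(1+r)^3 + D_4/(1+r)^4 + TV/(1+r)^4
    = 849.58485 + 823.20505 + 797.64434 + 772.87730 + 11672.72043 = 14916.03197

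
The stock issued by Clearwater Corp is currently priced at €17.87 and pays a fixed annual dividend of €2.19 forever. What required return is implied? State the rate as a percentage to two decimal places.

P = C/r ⇒ r = C/P = €2.19/€17.87 = 0.122552

12.26%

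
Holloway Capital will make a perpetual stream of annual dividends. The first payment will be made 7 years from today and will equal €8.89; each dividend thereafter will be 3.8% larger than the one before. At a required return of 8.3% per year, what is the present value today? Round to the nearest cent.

Value at end of year 6: C₁ / (r − g) = €8.89 / (0.083 − 0.038) = €197.5556
Discount to today: PV = €197.5556 / (1 + 0.083)^6 = €197.5556 / 1.613507 = €122.44

€122.44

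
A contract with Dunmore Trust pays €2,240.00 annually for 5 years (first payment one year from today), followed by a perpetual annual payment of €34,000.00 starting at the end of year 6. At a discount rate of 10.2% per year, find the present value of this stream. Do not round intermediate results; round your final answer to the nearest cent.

PV of 5-year annuity: €2,240.00 × [1 − (1+0.102)^−5] / 0.102 = 8448.15466
Perpetuity value at year 5: €34,000.00 / 0.102 = 333333.33333
PV of perpetuity: 333333.33333 / (1+0.102)^5 = 205102.41437
Total PV = 8448.15466 + 205102.41437 = 213550.56903

€213550.57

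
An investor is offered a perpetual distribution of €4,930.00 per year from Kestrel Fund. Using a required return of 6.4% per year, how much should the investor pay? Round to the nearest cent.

€77031.25

Level perpetuity: PV = C / r = €4,930.00 / 0.064 = €77,031.25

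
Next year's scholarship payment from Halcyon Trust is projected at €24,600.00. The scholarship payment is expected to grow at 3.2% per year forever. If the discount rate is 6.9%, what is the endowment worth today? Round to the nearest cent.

Growing perpetuity: P = D₁ / (r − g) = €24,600.0000 / (0.069 − 0.032) = €664,864.86

€664864.86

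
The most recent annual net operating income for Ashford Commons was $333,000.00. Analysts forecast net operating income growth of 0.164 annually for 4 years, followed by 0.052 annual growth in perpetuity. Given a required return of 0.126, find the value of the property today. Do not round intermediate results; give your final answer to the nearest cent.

$6854368.71

D_1 = 387612.00000
D_2 = 451180.36800
D_3 = 525173.94835
D_4 = 611302.47588
Terminal value at year 4: TV = D_4×(1+g_2)/(r−g_2) = 643090.20463/0.074 = 8690408.17064
P_0 = D_1/(1+r)^1 + D_2/(1+r)^2 + D_3/(1+r)^3 + D_4/(1+r)^4 + TV/(1+r)^4
    = 344238.01066 + 355855.27922 + 367864.60481 + 380279.21847 + 5406131.59232 = 6854368.70548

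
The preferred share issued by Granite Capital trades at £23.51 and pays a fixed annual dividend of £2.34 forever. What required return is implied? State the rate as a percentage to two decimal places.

9.95%

P = C/r ⇒ r = C/P = £2.34/£23.51 = 0.099532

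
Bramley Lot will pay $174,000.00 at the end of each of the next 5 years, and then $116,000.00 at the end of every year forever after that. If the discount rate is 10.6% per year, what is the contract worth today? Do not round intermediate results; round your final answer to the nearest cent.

PV of 5-year annuity: $174,000.00 × [1 − (1+0.106)^−5] / 0.106 = 649609.75848
Perpetuity value at year 5: $116,000.00 / 0.106 = 1094339.62264
PV of perpetuity: 1094339.62264 / (1+0.106)^5 = 661266.45032
Total PV = 649609.75848 + 661266.45032 = 1310876.20880

$1310876.21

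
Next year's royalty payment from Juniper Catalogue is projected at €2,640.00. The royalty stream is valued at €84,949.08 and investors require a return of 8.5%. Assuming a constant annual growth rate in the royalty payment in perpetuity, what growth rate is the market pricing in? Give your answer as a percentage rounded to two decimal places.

P = D₁/(r−g) ⇒ g = r − D₁/P = 0.085 − €2,640.00/€84,949.08 = 0.053923

5.39%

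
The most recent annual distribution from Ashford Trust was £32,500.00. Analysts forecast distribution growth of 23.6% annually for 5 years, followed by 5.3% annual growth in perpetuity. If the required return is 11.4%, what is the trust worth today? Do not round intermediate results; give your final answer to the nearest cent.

£1167650.07

D_1 = 40170.00000
D_2 = 49650.12000
D_3 = 61367.54832
D_4 = 75850.28972
D_5 = 93750.95810
Terminal value at year 5: TV = D_5×(1+g_2)/(r−g_2) = 98719.75888/0.061 = 1618356.70291
P_0 = D_1/(1+r)^1 + D_2/(1+r)^2 + D_3/(1+r)^3 + D_4/(1+r)^4 + D_5/(1+r)^5 + TV/(1+r)^5
    = 36059.24596 + 40008.28367 + 44389.80127 + 49251.16191 + 54644.91573 + 943296.66006 = 1167650.06860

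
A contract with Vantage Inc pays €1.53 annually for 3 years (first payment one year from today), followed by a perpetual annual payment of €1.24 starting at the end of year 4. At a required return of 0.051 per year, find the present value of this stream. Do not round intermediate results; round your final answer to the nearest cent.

€25.10

PV of 3-year annuity: €1.53 × [1 − (1+0.051)^−3] / 0.051 = 4.15877
Perpetuity value at year 3: €1.24 / 0.051 = 24.31373
PV of perpetuity: 24.31373 / (1+0.051)^3 = 20.94322
Total PV = 4.15877 + 20.94322 = 25.10199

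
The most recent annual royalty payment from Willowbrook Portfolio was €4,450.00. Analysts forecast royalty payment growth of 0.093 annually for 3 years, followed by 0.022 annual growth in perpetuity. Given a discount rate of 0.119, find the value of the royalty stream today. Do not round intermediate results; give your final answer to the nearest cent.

D_1 = 4863.85000
D_2 = 5316.18805
D_3 = 5810.59354
Terminal value at year 3: TV = D_3×(1+g_2)/(r−g_2) = 5938.42660/0.097 = 61220.89275
P_0 = D_1/(1+r)^1 + D_2/(1+r)^2 + D_3/(1+r)^3 + TV/(1+r)^3
    = 4346.60411 + 4245.61063 + 4146.96373 + 43692.75190 = 56431.93038

€56431.93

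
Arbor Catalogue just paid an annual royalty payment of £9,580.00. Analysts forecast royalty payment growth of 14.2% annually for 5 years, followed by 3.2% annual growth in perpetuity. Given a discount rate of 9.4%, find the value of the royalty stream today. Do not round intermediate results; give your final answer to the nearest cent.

D_1 = 10940.36000
D_2 = 12493.89112
D_3 = 14268.02366
D_4 = 16294.08302
D_5 = 18607.84281
Terminal value at year 5: TV = D_5×(1+g_2)/(r−g_2) = 19203.29378/0.062 = 309730.54479
P_0 = D_1/(1+r)^1 + D_2/(1+r)^2 + D_3/(1+r)^3 + D_4/(1+r)^4 + D_5/(1+r)^5 + TV/(1+r)^5
    = 10000.32907 + 10439.10036 + 10897.12305 + 11375.24179 + 11874.33832 + 197650.27659 = 252236.40918

£252236.41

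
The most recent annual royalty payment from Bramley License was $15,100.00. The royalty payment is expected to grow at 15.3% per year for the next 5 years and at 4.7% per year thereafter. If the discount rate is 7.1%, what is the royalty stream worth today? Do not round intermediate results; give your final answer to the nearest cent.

D_1 = 17410.30000
D_2 = 20074.07590
D_3 = 23145.40951
D_4 = 26686.65717
D_5 = 30769.71571
Terminal value at year 5: TV = D_5×(1+g_2)/(r−g_2) = 32215.89235/0.024 = 1342328.84806
P_0 = D_1/(1+r)^1 + D_2/(1+r)^2 + D_3/(1+r)^3 + D_4/(1+r)^4 + D_5/(1+r)^5 + TV/(1+r)^5
    = 16256.11578 + 17500.74836 + 18840.67494 + 20283.19160 + 21836.15305 + 952602.17677 = 1047319.06050

$1047319.06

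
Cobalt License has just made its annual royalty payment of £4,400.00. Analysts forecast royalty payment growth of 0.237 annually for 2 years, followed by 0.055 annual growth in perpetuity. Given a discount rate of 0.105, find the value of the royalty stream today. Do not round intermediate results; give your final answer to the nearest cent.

£126785.22

D_1 = 5442.80000
D_2 = 6732.74360
Terminal value at year 2: TV = D_2×(1+g_2)/(r−g_2) = 7103.04450/0.05 = 142060.88996
P_0 = D_1/(1+r)^1 + D_2/(1+r)^2 + TV/(1+r)^2
    = 4925.61086 + 5514.00962 + 116345.60305 = 126785.22353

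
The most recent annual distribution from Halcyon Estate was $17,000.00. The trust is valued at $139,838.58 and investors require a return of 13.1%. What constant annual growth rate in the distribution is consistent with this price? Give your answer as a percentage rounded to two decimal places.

0.84%

P = D₀(1+g)/(r−g) ⇒ P(r−g) = D₀(1+g) ⇒ g(P+D₀) = P·r − D₀
g = (P·r − D₀)/(P + D₀) = ($139,838.58×0.131 − $17,000.00) / ($139,838.58 + $17,000.00) = 0.008409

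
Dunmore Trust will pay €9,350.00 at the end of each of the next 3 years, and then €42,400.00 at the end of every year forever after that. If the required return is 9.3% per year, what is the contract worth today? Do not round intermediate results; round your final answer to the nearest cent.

PV of 3-year annuity: €9,350.00 × [1 − (1+0.093)^−3] / 0.093 = 23541.63217
Perpetuity value at year 3: €42,400.00 / 0.093 = 455913.97849
PV of perpetuity: 455913.97849 / (1+0.093)^3 = 349158.34171
Total PV = 23541.63217 + 349158.34171 = 372699.97388

€372699.97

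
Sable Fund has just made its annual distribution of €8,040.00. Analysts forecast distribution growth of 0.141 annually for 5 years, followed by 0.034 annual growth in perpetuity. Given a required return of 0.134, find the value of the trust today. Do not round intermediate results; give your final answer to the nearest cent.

D_1 = 9173.64000
D_2 = 10467.12324
D_3 = 11942.98762
D_4 = 13626.94887
D_5 = 15548.34866
Terminal value at year 5: TV = D_5×(1+g_2)/(r−g_2) = 16076.99252/0.1 = 160769.92516
P_0 = D_1/(1+r)^1 + D_2/(1+r)^2 + D_3/(1+r)^3 + D_4/(1+r)^4 + D_5/(1+r)^5 + TV/(1+r)^5
    = 8089.62963 + 8139.56561 + 8189.80985 + 8240.36423 + 8291.23067 + 85731.32518 = 126681.92517

€126681.93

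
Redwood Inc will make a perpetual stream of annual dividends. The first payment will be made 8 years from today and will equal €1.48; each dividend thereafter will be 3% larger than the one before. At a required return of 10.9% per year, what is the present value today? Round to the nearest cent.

€9.08

Value at end of year 7: C₁ / (r − g) = €1.48 / (0.109 − 0.03) = €18.7342
Discount to today: PV = €18.7342 / (1 + 0.109)^7 = €18.7342 / 2.063103 = €9.08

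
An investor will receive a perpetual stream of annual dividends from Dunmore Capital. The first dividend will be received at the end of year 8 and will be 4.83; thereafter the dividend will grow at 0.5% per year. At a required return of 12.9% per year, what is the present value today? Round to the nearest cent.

Value at end of year 7: C₁ / (r − g) = 4.83 / (0.129 − 0.005) = 38.9516
Discount to today: PV = 38.9516 / (1 + 0.129)^7 = 38.9516 / 2.338070 = 16.66

16.66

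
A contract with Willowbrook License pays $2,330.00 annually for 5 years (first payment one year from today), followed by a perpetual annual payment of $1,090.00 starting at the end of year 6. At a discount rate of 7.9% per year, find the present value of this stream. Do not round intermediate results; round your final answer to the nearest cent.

$18761.51

PV of 5-year annuity: $2,330.00 × [1 − (1+0.079)^−5] / 0.079 = 9327.58529
Perpetuity value at year 5: $1,090.00 / 0.079 = 13797.46835
PV of perpetuity: 13797.46835 / (1+0.079)^5 = 9433.91987
Total PV = 9327.58529 + 9433.91987 = 18761.50516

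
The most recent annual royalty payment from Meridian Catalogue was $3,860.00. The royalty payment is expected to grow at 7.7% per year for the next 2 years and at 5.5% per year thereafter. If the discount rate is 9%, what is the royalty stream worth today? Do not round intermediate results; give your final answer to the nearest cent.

D_1 = 4157.22000
D_2 = 4477.32594
Terminal value at year 2: TV = D_2×(1+g_2)/(r−g_2) = 4723.57887/0.035 = 134959.39619
P_0 = D_1/(1+r)^1 + D_2/(1+r)^2 + TV/(1+r)^2
    = 3813.96330 + 3768.47567 + 113592.62368 = 121175.06265

$121175.06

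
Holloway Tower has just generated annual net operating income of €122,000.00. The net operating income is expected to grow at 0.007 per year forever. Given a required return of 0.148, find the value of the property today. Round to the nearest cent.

€871304.96

D₁ = D₀ × (1 + g) = €122,000.00 × 1.007 = €122,854.0000
Growing perpetuity: P = D₁ / (r − g) = €122,854.0000 / (0.148 − 0.007) = €871,304.96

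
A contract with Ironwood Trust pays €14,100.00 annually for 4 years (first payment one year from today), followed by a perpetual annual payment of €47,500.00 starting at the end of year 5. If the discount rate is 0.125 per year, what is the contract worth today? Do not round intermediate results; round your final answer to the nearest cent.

€279611.64

PV of 4-year annuity: €14,100.00 × [1 − (1+0.125)^−4] / 0.125 = 42379.51532
Perpetuity value at year 4: €47,500.00 / 0.125 = 380000.00000
PV of perpetuity: 380000.00000 / (1+0.125)^4 = 237232.12925
Total PV = 42379.51532 + 237232.12925 = 279611.64457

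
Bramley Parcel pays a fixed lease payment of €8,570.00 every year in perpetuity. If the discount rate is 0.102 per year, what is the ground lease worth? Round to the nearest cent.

€84019.61

Level perpetuity: PV = C / r = €8,570.00 / 0.102 = €84,019.61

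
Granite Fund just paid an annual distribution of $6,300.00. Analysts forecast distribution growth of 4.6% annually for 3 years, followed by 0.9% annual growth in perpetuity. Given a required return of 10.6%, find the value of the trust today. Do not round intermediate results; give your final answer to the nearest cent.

$72358.24

D_1 = 6589.80000
D_2 = 6892.93080
D_3 = 7210.00562
Terminal value at year 3: TV = D_3×(1+g_2)/(r−g_2) = 7274.89567/0.097 = 74998.92441
P_0 = D_1/(1+r)^1 + D_2/(1+r)^2 + D_3/(1+r)^3 + TV/(1+r)^3
    = 5958.22785 + 5634.99668 + 5329.30066 + 55435.71510 = 72358.24028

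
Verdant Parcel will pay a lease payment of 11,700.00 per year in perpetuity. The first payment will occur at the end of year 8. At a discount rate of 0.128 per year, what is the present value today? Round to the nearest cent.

39337.99

Value at end of year 7: C / r = 11,700.00 / 0.128 = 91,406.2500
Discount to today: PV = 91,406.2500 / (1 + 0.128)^7 = 91,406.2500 / 2.323612 = 39,337.99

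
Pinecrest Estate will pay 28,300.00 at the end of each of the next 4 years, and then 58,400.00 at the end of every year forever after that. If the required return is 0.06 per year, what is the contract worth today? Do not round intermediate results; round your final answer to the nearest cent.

PV of 4-year annuity: 28,300.00 × [1 − (1+0.06)^−4] / 0.06 = 98062.48884
Perpetuity value at year 4: 58,400.00 / 0.06 = 973333.33333
PV of perpetuity: 973333.33333 / (1+0.06)^4 = 770971.16555
Total PV = 98062.48884 + 770971.16555 = 869033.65439

869033.65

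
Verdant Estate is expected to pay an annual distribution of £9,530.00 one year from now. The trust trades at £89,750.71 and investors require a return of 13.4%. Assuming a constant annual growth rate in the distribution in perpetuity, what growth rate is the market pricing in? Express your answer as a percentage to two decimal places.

2.78%

P = D₁/(r−g) ⇒ g = r − D₁/P = 0.134 − £9,530.00/£89,750.71 = 0.027817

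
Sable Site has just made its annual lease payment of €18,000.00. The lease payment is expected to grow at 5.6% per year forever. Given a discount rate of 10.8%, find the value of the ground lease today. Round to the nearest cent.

D₁ = D₀ × (1 + g) = €18,000.00 × 1.056 = €19,008.0000
Growing perpetuity: P = D₁ / (r − g) = €19,008.0000 / (0.108 − 0.056) = €365,538.46

€365538.46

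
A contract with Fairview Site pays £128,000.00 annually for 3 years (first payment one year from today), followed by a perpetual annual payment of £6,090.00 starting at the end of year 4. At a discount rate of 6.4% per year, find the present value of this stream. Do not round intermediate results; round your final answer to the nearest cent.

£418626.44

PV of 3-year annuity: £128,000.00 × [1 − (1+0.064)^−3] / 0.064 = 339629.10555
Perpetuity value at year 3: £6,090.00 / 0.064 = 95156.25000
PV of perpetuity: 95156.25000 / (1+0.064)^3 = 78997.33396
Total PV = 339629.10555 + 78997.33396 = 418626.43951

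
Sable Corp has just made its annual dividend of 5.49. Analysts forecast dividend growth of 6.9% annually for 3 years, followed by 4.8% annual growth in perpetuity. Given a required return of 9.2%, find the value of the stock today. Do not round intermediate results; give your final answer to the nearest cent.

D_1 = 5.86881
D_2 = 6.27376
D_3 = 6.70665
Terminal value at year 3: TV = D_3×(1+g_2)/(r−g_2) = 7.02857/0.044 = 159.74014
P_0 = D_1/(1+r)^1 + D_2/(1+r)^2 + D_3/(1+r)^3 + TV/(1+r)^3
    = 5.37437 + 5.26117 + 5.15036 + 122.67220 = 138.45810

138.46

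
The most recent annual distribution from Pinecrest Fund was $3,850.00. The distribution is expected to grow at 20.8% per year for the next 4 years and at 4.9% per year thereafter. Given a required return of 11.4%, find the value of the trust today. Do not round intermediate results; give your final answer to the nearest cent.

D_1 = 4650.80000
D_2 = 5618.16640
D_3 = 6786.74501
D_4 = 8198.38797
Terminal value at year 4: TV = D_4×(1+g_2)/(r−g_2) = 8600.10898/0.065 = 132309.36899
P_0 = D_1/(1+r)^1 + D_2/(1+r)^2 + D_3/(1+r)^3 + D_4/(1+r)^4 + TV/(1+r)^4
    = 4174.86535 + 4527.14304 + 4909.14613 + 5323.38288 + 85911.20981 = 104845.74720

$104845.75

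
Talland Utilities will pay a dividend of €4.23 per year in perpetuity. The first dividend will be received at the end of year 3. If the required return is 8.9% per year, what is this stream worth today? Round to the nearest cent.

Value at end of year 2: C / r = €4.23 / 0.089 = €47.5281
Discount to today: PV = €47.5281 / (1 + 0.089)^2 = €47.5281 / 1.185921 = €40.08

€40.08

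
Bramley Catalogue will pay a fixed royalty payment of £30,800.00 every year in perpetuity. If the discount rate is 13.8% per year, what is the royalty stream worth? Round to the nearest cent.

Level perpetuity: PV = C / r = £30,800.00 / 0.138 = £223,188.41

£223188.41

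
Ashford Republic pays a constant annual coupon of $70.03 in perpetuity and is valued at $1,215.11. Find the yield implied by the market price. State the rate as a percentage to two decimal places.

5.76%

P = C/r ⇒ r = C/P = $70.03/$1,215.11 = 0.057633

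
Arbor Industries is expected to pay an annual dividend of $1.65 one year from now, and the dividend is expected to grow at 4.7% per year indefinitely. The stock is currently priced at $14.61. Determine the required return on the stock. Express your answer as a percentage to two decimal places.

15.99%

P = D₁/(r − g) ⇒ r = D₁/P + g = $1.6500/$14.61 + 0.047 = 0.112936 + 0.047 = 0.159936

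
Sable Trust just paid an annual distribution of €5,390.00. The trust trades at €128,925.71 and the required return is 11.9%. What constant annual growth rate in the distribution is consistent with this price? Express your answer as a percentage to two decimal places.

P = D₀(1+g)/(r−g) ⇒ P(r−g) = D₀(1+g) ⇒ g(P+D₀) = P·r − D₀
g = (P·r − D₀)/(P + D₀) = (€128,925.71×0.119 − €5,390.00) / (€128,925.71 + €5,390.00) = 0.074095

7.41%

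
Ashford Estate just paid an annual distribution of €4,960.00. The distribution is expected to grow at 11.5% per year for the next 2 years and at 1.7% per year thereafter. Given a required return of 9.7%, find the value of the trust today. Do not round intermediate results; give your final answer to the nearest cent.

€75305.70

D_1 = 5530.40000
D_2 = 6166.39600
Terminal value at year 2: TV = D_2×(1+g_2)/(r−g_2) = 6271.22473/0.08 = 78390.30915
P_0 = D_1/(1+r)^1 + D_2/(1+r)^2 + TV/(1+r)^2
    = 5041.38560 + 5124.10660 + 65140.20516 = 75305.69736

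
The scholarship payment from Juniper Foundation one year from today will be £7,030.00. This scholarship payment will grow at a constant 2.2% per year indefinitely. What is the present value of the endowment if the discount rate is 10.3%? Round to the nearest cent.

£86790.12

Growing perpetuity: P = D₁ / (r − g) = £7,030.0000 / (0.103 − 0.022) = £86,790.12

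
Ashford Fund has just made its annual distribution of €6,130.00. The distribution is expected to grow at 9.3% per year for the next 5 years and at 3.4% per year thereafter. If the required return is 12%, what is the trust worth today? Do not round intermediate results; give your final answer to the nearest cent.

D_1 = 6700.09000
D_2 = 7323.19837
D_3 = 8004.25582
D_4 = 8748.65161
D_5 = 9562.27621
Terminal value at year 5: TV = D_5×(1+g_2)/(r−g_2) = 9887.39360/0.086 = 114969.69303
P_0 = D_1/(1+r)^1 + D_2/(1+r)^2 + D_3/(1+r)^3 + D_4/(1+r)^4 + D_5/(1+r)^5 + TV/(1+r)^5
    = 5982.22321 + 5838.00890 + 5697.27119 + 5559.92626 + 5425.89232 + 65236.89142 = 93740.21331

€93740.21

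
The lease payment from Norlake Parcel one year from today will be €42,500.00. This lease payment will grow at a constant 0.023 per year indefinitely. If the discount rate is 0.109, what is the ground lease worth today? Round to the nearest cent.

€494186.05

Growing perpetuity: P = D₁ / (r − g) = €42,500.0000 / (0.109 − 0.023) = €494,186.05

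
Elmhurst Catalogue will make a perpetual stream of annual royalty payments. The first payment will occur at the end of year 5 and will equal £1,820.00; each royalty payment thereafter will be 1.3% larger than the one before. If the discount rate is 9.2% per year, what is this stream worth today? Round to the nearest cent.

£16201.44

Value at end of year 4: C₁ / (r − g) = £1,820.00 / (0.092 − 0.013) = £23,037.9747
Discount to today: PV = £23,037.9747 / (1 + 0.092)^4 = £23,037.9747 / 1.421970 = £16,201.44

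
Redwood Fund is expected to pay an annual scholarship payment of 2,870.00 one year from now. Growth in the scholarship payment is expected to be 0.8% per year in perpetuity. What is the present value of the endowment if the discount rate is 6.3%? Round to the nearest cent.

Growing perpetuity: P = D₁ / (r − g) = 2,870.0000 / (0.063 − 0.008) = 52,181.82

52181.82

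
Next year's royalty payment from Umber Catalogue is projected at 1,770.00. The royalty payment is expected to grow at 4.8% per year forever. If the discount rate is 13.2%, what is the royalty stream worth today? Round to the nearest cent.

21071.43

Growing perpetuity: P = D₁ / (r − g) = 1,770.0000 / (0.132 − 0.048) = 21,071.43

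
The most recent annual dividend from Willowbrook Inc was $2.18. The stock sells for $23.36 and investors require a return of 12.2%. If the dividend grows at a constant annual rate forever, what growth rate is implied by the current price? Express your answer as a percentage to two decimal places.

2.62%

P = D₀(1+g)/(r−g) ⇒ P(r−g) = D₀(1+g) ⇒ g(P+D₀) = P·r − D₀
g = (P·r − D₀)/(P + D₀) = ($23.36×0.122 − $2.18) / ($23.36 + $2.18) = 0.026230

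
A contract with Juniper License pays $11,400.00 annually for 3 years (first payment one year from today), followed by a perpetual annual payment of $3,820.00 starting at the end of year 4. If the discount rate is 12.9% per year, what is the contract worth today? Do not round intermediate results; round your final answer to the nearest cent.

$47540.37

PV of 3-year annuity: $11,400.00 × [1 − (1+0.129)^−3] / 0.129 = 26962.91062
Perpetuity value at year 3: $3,820.00 / 0.129 = 29612.40310
PV of perpetuity: 29612.40310 / (1+0.129)^3 = 20577.46288
Total PV = 26962.91062 + 20577.46288 = 47540.37350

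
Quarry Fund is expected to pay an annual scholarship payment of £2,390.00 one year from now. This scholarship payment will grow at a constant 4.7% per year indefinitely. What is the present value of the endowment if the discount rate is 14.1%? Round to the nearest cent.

£25425.53

Growing perpetuity: P = D₁ / (r − g) = £2,390.0000 / (0.141 − 0.047) = £25,425.53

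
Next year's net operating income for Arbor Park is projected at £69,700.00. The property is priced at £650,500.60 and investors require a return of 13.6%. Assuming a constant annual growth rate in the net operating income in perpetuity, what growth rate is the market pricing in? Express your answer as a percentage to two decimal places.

2.89%

P = D₁/(r−g) ⇒ g = r − D₁/P = 0.136 − £69,700.00/£650,500.60 = 0.028852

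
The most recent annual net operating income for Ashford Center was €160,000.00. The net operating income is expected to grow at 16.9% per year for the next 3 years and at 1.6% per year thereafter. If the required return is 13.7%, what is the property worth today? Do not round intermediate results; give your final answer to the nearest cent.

€1967655.40

D_1 = 187040.00000
D_2 = 218649.76000
D_3 = 255601.56944
Terminal value at year 3: TV = D_3×(1+g_2)/(r−g_2) = 259691.19455/0.121 = 2146208.21943
P_0 = D_1/(1+r)^1 + D_2/(1+r)^2 + D_3/(1+r)^3 + TV/(1+r)^3
    = 164503.07828 + 169132.89226 + 173893.00885 + 1460126.42138 = 1967655.40077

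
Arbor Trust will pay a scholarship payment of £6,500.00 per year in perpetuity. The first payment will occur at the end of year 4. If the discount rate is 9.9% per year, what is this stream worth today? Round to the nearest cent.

Value at end of year 3: C / r = £6,500.00 / 0.099 = £65,656.5657
Discount to today: PV = £65,656.5657 / (1 + 0.099)^3 = £65,656.5657 / 1.327373 = £49,463.53

£49463.53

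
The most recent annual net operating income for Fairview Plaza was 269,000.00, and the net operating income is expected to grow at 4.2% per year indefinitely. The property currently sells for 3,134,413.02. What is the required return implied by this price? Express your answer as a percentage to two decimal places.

D₁ = 269,000.00 × 1.042 = 280,298.0000
P = D₁/(r − g) ⇒ r = D₁/P + g = 280,298.0000/3,134,413.02 + 0.042 = 0.089426 + 0.042 = 0.131426

13.14%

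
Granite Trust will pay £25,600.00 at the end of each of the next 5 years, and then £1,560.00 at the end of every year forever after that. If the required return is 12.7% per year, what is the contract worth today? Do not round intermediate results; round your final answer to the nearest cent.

PV of 5-year annuity: £25,600.00 × [1 − (1+0.127)^−5] / 0.127 = 90704.13516
Perpetuity value at year 5: £1,560.00 / 0.127 = 12283.46457
PV of perpetuity: 12283.46457 / (1+0.127)^5 = 6756.18133
Total PV = 90704.13516 + 6756.18133 = 97460.31649

£97460.32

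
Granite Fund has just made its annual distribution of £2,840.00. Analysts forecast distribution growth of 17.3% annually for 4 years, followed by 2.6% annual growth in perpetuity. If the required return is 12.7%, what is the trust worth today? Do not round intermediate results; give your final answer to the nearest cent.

£46423.87

D_1 = 3331.32000
D_2 = 3907.63836
D_3 = 4583.65980
D_4 = 5376.63294
Terminal value at year 4: TV = D_4×(1+g_2)/(r−g_2) = 5516.42540/0.101 = 54618.07324
P_0 = D_1/(1+r)^1 + D_2/(1+r)^2 + D_3/(1+r)^3 + D_4/(1+r)^4 + TV/(1+r)^4
    = 2955.91837 + 3076.56810 + 3202.14230 + 3332.84199 + 33856.39487 = 46423.86563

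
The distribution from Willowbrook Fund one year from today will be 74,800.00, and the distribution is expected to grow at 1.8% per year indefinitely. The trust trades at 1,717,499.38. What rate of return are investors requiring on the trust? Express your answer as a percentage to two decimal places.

P = D₁/(r − g) ⇒ r = D₁/P + g = 74,800.0000/1,717,499.38 + 0.018 = 0.043552 + 0.018 = 0.061552

6.16%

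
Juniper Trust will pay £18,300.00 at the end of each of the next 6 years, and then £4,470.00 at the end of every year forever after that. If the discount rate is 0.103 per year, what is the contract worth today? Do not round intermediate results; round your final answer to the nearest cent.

£103105.44

PV of 6-year annuity: £18,300.00 × [1 − (1+0.103)^−6] / 0.103 = 79005.43221
Perpetuity value at year 6: £4,470.00 / 0.103 = 43398.05825
PV of perpetuity: 43398.05825 / (1+0.103)^6 = 24100.01006
Total PV = 79005.43221 + 24100.01006 = 103105.44227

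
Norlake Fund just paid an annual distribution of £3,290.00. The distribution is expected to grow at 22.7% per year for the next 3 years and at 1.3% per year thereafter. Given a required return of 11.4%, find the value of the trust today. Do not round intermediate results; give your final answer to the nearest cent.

D_1 = 4036.83000
D_2 = 4953.19041
D_3 = 6077.56463
Terminal value at year 3: TV = D_3×(1+g_2)/(r−g_2) = 6156.57297/0.101 = 60956.16805
P_0 = D_1/(1+r)^1 + D_2/(1+r)^2 + D_3/(1+r)^3 + TV/(1+r)^3
    = 3623.72531 + 3991.30248 + 4396.16530 + 44092.23213 = 56103.42522

£56103.43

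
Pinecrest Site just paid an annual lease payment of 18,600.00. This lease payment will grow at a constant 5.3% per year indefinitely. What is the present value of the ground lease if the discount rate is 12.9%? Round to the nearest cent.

257707.89

D₁ = D₀ × (1 + g) = 18,600.00 × 1.053 = 19,585.8000
Growing perpetuity: P = D₁ / (r − g) = 19,585.8000 / (0.129 − 0.053) = 257,707.89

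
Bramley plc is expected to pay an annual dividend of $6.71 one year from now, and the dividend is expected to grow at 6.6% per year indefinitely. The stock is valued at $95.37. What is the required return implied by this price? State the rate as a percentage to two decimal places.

13.64%

P = D₁/(r − g) ⇒ r = D₁/P + g = $6.7100/$95.37 + 0.066 = 0.070358 + 0.066 = 0.136358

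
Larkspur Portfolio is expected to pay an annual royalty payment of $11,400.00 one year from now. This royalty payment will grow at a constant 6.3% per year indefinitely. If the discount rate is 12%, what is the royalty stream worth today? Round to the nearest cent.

$200000.00

Growing perpetuity: P = D₁ / (r − g) = $11,400.0000 / (0.12 − 0.063) = $200,000.00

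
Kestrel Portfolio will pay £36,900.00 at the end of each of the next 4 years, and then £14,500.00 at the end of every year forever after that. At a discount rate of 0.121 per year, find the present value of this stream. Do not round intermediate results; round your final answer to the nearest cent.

PV of 4-year annuity: £36,900.00 × [1 − (1+0.121)^−4] / 0.121 = 111842.54956
Perpetuity value at year 4: £14,500.00 / 0.121 = 119834.71074
PV of perpetuity: 119834.71074 / (1+0.121)^4 = 75885.74140
Total PV = 111842.54956 + 75885.74140 = 187728.29097

£187728.29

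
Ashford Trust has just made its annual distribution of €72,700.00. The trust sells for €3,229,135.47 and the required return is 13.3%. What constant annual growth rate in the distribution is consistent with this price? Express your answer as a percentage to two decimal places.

10.81%

P = D₀(1+g)/(r−g) ⇒ P(r−g) = D₀(1+g) ⇒ g(P+D₀) = P·r − D₀
g = (P·r − D₀)/(P + D₀) = (€3,229,135.47×0.133 − €72,700.00) / (€3,229,135.47 + €72,700.00) = 0.108054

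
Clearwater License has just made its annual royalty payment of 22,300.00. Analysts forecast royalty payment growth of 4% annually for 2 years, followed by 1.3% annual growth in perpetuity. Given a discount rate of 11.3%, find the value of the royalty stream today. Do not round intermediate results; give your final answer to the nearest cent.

D_1 = 23192.00000
D_2 = 24119.68000
Terminal value at year 2: TV = D_2×(1+g_2)/(r−g_2) = 24433.23584/0.1 = 244332.35840
P_0 = D_1/(1+r)^1 + D_2/(1+r)^2 + TV/(1+r)^2
    = 20837.37646 + 19470.68420 + 197238.03098 = 237546.09164

237546.09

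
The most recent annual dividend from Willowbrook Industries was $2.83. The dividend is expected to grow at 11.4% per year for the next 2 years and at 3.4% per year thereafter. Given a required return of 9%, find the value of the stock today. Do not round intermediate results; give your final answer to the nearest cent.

$60.43

D_1 = 3.15262
D_2 = 3.51202
Terminal value at year 2: TV = D_2×(1+g_2)/(r−g_2) = 3.63143/0.056 = 64.84692
P_0 = D_1/(1+r)^1 + D_2/(1+r)^2 + TV/(1+r)^2
    = 2.89231 + 2.95600 + 54.58035 = 60.42866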